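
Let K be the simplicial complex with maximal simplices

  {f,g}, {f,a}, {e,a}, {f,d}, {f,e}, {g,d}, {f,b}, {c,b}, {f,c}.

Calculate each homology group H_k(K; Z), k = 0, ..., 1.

H_0 ≅ Z,  H_1 ≅ Z^3.

Order the vertices as a < b < c < d < e < f < g. Listing each simplex with vertices in this order, K has dimension 1 with simplices:

  0-simplices (7): a, b, c, d, e, f, g
  1-simplices (9): ae, af, bc, bf, cf, df, dg, ef, fg

Hence C_0 ≅ Z^7, C_1 ≅ Z^9.

The boundary map ∂_1: C_1 → C_0 maps an edge to its endpoints' difference, ∂[p,q] = q − p.
The resulting 7×9 matrix has rank 6, and its Smith normal form has invariant factors (1,1,1,1,1,1).

Now H_k = ker ∂_k / im ∂_{k+1}, so:

  H_0: rank C_0 − rank ∂_1 = 7 − 6 = 1, and the invariant factors of ∂_1 are all 1, so H_0 = Z.
  H_1: rank ker ∂_1 − rank ∂_2 = (9 − 6) − 0 = 3, and there is no ∂_2, so H_1 = Z^3.

(K is a triangulation of a wedge of 3 circles.)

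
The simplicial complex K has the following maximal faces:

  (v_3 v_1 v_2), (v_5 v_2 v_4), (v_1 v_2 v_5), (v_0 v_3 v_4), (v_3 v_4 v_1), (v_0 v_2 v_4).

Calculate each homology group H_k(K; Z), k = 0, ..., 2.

H_0 ≅ Z,  H_1 ≅ Z,  H_2 = 0.

Order the vertices as v_0 < v_1 < v_2 < v_3 < v_4 < v_5. Listing each simplex with vertices in this order, K has dimension 2 with simplices:

  0-simplices (6): [v_0], [v_1], [v_2], [v_3], [v_4], [v_5]
  1-simplices (12): [v_0,v_2], [v_0,v_3], [v_0,v_4], [v_1,v_2], [v_1,v_3], [v_1,v_4], [v_1,v_5], [v_2,v_3], [v_2,v_4], [v_2,v_5], [v_3,v_4], [v_4,v_5]
  2-simplices (6): [v_0,v_2,v_4], [v_0,v_3,v_4], [v_1,v_2,v_3], [v_1,v_2,v_5], [v_1,v_3,v_4], [v_2,v_4,v_5]

so the chain groups are C_0 ≅ Z^6, C_1 ≅ Z^12, C_2 ≅ Z^6.

∂_1: C_1 → C_0 maps an edge to its endpoints' difference, ∂[p,q] = q − p.
The resulting 6×12 matrix has rank 5, and its Smith normal form has invariant factors (1,1,1,1,1).

The boundary map ∂_2: C_2 → C_1 sends each 2-simplex [p,q,r] to [q,r] − [p,r] + [p,q]. For instance
  ∂[v_1,v_3,v_4] = [v_3,v_4] − [v_1,v_4] + [v_1,v_3],
  ∂[v_0,v_3,v_4] = [v_3,v_4] − [v_0,v_4] + [v_0,v_3].
This gives a 12×6 integer matrix of rank 6; reducing to Smith normal form yields diagonal entries (1,1,1,1,1,1).

Reading off H_k = ker ∂_k / im ∂_{k+1}:

  H_0: rank C_0 − rank ∂_1 = 6 − 5 = 1, and the invariant factors of ∂_1 are all 1, so H_0 ≅ Z.
  H_1: rank ker ∂_1 − rank ∂_2 = (12 − 5) − 6 = 1, and the invariant factors of ∂_2 are all 1, so H_1 ≅ Z.
  H_2: rank ker ∂_2 − rank ∂_3 = (6 − 6) − 0 = 0, and there is no ∂_3, so H_2 ≅ 0.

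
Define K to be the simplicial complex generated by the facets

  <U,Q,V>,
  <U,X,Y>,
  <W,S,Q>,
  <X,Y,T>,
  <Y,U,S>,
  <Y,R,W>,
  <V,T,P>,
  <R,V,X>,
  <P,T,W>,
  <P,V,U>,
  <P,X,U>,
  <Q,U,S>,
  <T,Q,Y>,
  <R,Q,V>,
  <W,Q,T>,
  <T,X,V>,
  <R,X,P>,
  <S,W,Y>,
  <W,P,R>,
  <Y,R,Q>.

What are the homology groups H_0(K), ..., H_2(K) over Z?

H_0 ≅ Z,  H_1 ≅ Z ⊕ Z/2,  H_2 = 0.

Fix the vertex order P < Q < R < S < T < U < V < W < X < Y and write every simplex with vertices in increasing order. Then dim K = 2 and the simplices of K are:

  0-simplices (10): P, Q, R, S, T, U, V, W, X, Y
  1-simplices (30): PR, PT, PU, PV, PW, PX, QR, QS, QT, QU, QV, QW, QY, RV, RW, RX, RY, SU, SW, SY, TV, TW, TX, TY, UV, UX, UY, VX, WY, XY
  2-simplices (20): PRW, PRX, PTV, PTW, PUV, PUX, QRV, QRY, QSU, QSW, QTW, QTY, QUV, RVX, RWY, SUY, SWY, TVX, TXY, UXY

so the chain groups are C_0 ≅ Z^10, C_1 ≅ Z^30, C_2 ≅ Z^20.

Boundary ∂_1: C_1 → C_0 is given by ∂[p,q] = [q] − [p].
The resulting 10×30 matrix has rank 9, and its Smith normal form has invariant factors (1,1,1,1,1,1,1,1,1).

Boundary ∂_2: C_2 → C_1 maps a triangle to the signed sum of its edges. For instance
  ∂RWY = WY − RY + RW,
  ∂QSW = SW − QW + QS.
This gives a 30×20 integer matrix of rank 20; reducing to Smith normal form yields diagonal entries (1,1,1,1,1,1,1,1,1,1,1,1,1,1,1,1,1,1,1,2).

Reading off H_k = ker ∂_k / im ∂_{k+1}:

  H_0: rank C_0 − rank ∂_1 = 10 − 9 = 1, and the invariant factors of ∂_1 are all 1, so H_0 ≅ Z.
  H_1: rank ker ∂_1 − rank ∂_2 = (30 − 9) − 20 = 1, and ∂_2 has invariant factor 2 > 1, so H_1 ≅ Z ⊕ Z/2.
  H_2: rank ker ∂_2 − rank ∂_3 = (20 − 20) − 0 = 0, and there is no ∂_3, so H_2 ≅ 0.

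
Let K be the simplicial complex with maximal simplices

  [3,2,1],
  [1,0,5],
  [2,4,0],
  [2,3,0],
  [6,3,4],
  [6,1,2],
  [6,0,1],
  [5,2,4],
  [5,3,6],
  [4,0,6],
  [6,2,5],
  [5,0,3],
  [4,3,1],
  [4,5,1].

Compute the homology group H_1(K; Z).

H_1 = Z^2.

K has 7 vertices, 21 edges, 14 triangles.
rank ∂_1 = 6, rank ∂_2 = 13 ⇒ b_1 = 21 − 6 − 13 = 2; all invariant factors of ∂_2 are 1 so no torsion. So H_1 ≅ Z^2.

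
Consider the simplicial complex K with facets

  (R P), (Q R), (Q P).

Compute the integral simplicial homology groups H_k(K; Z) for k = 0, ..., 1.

H_0 ≅ Z,  H_1 ≅ Z.

Take the total order P < Q < R on the vertex set. Then K (dimension 1) consists of the simplices:

  0-simplices (3): P, Q, R
  1-simplices (3): PQ, PR, QR

giving chain groups C_0 ≅ Z^3, C_1 ≅ Z^3.

The boundary map ∂_1: C_1 → C_0 maps an edge to its endpoints' difference, ∂[p,q] = q − p. For instance
  ∂PQ = Q − P.
This gives a 3×3 integer matrix of rank 2; reducing to Smith normal form yields diagonal entries (1,1).

Now H_k = ker ∂_k / im ∂_{k+1}, so:

  H_0: rank C_0 − rank ∂_1 = 3 − 2 = 1, and the invariant factors of ∂_1 are all 1, so H_0 = Z.
  H_1: rank ker ∂_1 − rank ∂_2 = (3 − 2) − 0 = 1, and there is no ∂_2, so H_1 = Z.

(K is a triangulation of the circle S^1.)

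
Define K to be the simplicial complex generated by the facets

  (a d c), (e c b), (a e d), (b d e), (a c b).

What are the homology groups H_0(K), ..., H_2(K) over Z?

Take the total order a < b < c < d < e on the vertex set. Then K (dimension 2) consists of the simplices:

  0-simplices (5): a, b, c, d, e
  1-simplices (10): ab, ac, ad, ae, bc, bd, be, cd, ce, de
  2-simplices (5): abc, acd, ade, bce, bde

so the chain groups are C_0 ≅ Z^5, C_1 ≅ Z^10, C_2 ≅ Z^5.

Boundary ∂_1: C_1 → C_0 sends each edge [p,q] (with p < q) to q − p.
This gives a 5×10 integer matrix of rank 4; reducing to Smith normal form yields diagonal entries (1,1,1,1).

Boundary ∂_2: C_2 → C_1 sends each 2-simplex [p,q,r] to [q,r] − [p,r] + [p,q]. For instance
  ∂ade = de − ae + ad,
  ∂acd = cd − ad + ac.
The 10×5 boundary matrix has rank 5 and Smith normal form diag(1,1,1,1,1).

From H_k ≅ ker(∂_k) / im(∂_{k+1}) we obtain:

  H_0: rank C_0 − rank ∂_1 = 5 − 4 = 1, and the invariant factors of ∂_1 are all 1, so H_0 ≅ Z.
  H_1: rank ker ∂_1 − rank ∂_2 = (10 − 4) − 5 = 1, and the invariant factors of ∂_2 are all 1, so H_1 ≅ Z.
  H_2: rank ker ∂_2 − rank ∂_3 = (5 − 5) − 0 = 0, and there is no ∂_3, so H_2 ≅ 0.

H_0 = Z,  H_1 = Z,  H_2 = 0.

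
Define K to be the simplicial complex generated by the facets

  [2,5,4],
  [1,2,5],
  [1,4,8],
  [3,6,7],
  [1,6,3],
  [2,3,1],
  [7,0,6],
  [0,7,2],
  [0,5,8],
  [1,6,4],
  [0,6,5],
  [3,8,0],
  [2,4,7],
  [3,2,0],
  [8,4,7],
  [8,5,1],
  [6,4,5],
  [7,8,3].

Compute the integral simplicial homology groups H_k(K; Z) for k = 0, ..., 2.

H_0 ≅ Z,  H_1 ≅ Z ⊕ Z/2,  H_2 = 0.

Take the total order 0 < 1 < 2 < 3 < 4 < 5 < 6 < 7 < 8 on the vertex set. Then K (dimension 2) consists of the simplices:

  0-simplices (9): [0], [1], [2], [3], [4], [5], [6], [7], [8]
  1-simplices (27): (27 of them)
  2-simplices (18): [0,2,3], [0,2,7], [0,3,8], [0,5,6], [0,5,8], [0,6,7], [1,2,3], [1,2,5], [1,3,6], [1,4,6], [1,4,8], [1,5,8], [2,4,5], [2,4,7], [3,6,7], [3,7,8], [4,5,6], [4,7,8]

so the chain groups are C_0 ≅ Z^9, C_1 ≅ Z^27, C_2 ≅ Z^18.

Boundary ∂_1: C_1 → C_0 maps an edge to its endpoints' difference, ∂[p,q] = q − p. For instance
  ∂[2,3] = [3] − [2].
This gives a 9×27 integer matrix of rank 8; reducing to Smith normal form yields diagonal entries (1,1,1,1,1,1,1,1).

The boundary map ∂_2: C_2 → C_1 maps a triangle to the signed sum of its edges. For instance
  ∂[0,5,6] = [5,6] − [0,6] + [0,5],
  ∂[1,2,3] = [2,3] − [1,3] + [1,2].
The 27×18 boundary matrix has rank 18 and Smith normal form diag(1,1,1,1,1,1,1,1,1,1,1,1,1,1,1,1,1,2).

Computing H_k = (kernel of ∂_k) / (image of ∂_{k+1}):

  H_0: rank C_0 − rank ∂_1 = 9 − 8 = 1, and the invariant factors of ∂_1 are all 1, so H_0 ≅ Z.
  H_1: rank ker ∂_1 − rank ∂_2 = (27 − 8) − 18 = 1, and ∂_2 has invariant factor 2 > 1, so H_1 ≅ Z ⊕ Z/2.
  H_2: rank ker ∂_2 − rank ∂_3 = (18 − 18) − 0 = 0, and there is no ∂_3, so H_2 ≅ 0.

(K is a triangulation of the Klein bottle.)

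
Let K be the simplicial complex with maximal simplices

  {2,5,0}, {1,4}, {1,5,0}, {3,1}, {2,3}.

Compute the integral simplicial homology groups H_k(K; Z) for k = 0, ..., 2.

H_0 = Z,  H_1 = Z,  H_2 = 0.

Fix the vertex order 0 < 1 < 2 < 3 < 4 < 5 and write every simplex with vertices in increasing order. Then dim K = 2 and the simplices of K are:

  0-simplices (6): [0], [1], [2], [3], [4], [5]
  1-simplices (8): [0,1], [0,2], [0,5], [1,3], [1,4], [1,5], [2,3], [2,5]
  2-simplices (2): [0,1,5], [0,2,5]

so the chain groups are C_0 ≅ Z^6, C_1 ≅ Z^8, C_2 ≅ Z^2.

The boundary map ∂_1: C_1 → C_0 sends each edge [p,q] (with p < q) to q − p.
The resulting 6×8 matrix has rank 5, and its Smith normal form has invariant factors (1,1,1,1,1).

∂_2: C_2 → C_1 sends each 2-simplex [p,q,r] to [q,r] − [p,r] + [p,q]. For instance
  ∂[0,1,5] = [1,5] − [0,5] + [0,1],
  ∂[0,2,5] = [2,5] − [0,5] + [0,2].
As a 8×2 matrix over Z this has rank 2, with invariant factors (1,1).

Reading off H_k = ker ∂_k / im ∂_{k+1}:

  H_0: rank C_0 − rank ∂_1 = 6 − 5 = 1, and the invariant factors of ∂_1 are all 1, so H_0 = Z.
  H_1: rank ker ∂_1 − rank ∂_2 = (8 − 5) − 2 = 1, and the invariant factors of ∂_2 are all 1, so H_1 = Z.
  H_2: rank ker ∂_2 − rank ∂_3 = (2 − 2) − 0 = 0, and there is no ∂_3, so H_2 = 0.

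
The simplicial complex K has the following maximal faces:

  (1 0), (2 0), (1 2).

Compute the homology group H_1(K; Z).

Fix the vertex order 0 < 1 < 2 and write every simplex with vertices in increasing order. Then dim K = 1 and the simplices of K are:

  0-simplices (3): [0], [1], [2]
  1-simplices (3): [0,1], [0,2], [1,2]

so the chain groups are C_0 ≅ Z^3, C_1 ≅ Z^3.

∂_1: C_1 → C_0 sends each edge [p,q] (with p < q) to q − p. For instance
  ∂[0,2] = [2] − [0].
The 3×3 boundary matrix has rank 2 and Smith normal form diag(1,1).

From H_k ≅ ker(∂_k) / im(∂_{k+1}) we obtain:

  H_1: rank ker ∂_1 − rank ∂_2 = (3 − 2) − 0 = 1, and there is no ∂_2, so H_1 = Z.

H_1 = Z.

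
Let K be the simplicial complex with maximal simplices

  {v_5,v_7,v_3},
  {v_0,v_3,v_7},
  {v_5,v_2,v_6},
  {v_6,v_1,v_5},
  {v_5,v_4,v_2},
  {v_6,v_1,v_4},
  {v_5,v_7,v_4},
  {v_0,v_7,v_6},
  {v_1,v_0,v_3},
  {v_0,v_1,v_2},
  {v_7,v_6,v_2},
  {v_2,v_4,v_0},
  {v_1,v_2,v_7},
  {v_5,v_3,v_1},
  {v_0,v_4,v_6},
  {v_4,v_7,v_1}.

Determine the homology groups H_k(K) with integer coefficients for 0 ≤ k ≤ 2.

Take the total order v_0 < v_1 < v_2 < v_3 < v_4 < v_5 < v_6 < v_7 on the vertex set. Then K (dimension 2) consists of the simplices:

  0-simplices (8): [v_0], [v_1], [v_2], [v_3], [v_4], [v_5], [v_6], [v_7]
  1-simplices (24): (24 of them)
  2-simplices (16): (16 of them)

giving chain groups C_0 ≅ Z^8, C_1 ≅ Z^24, C_2 ≅ Z^16.

The boundary map ∂_1: C_1 → C_0 sends each edge [p,q] (with p < q) to q − p.
The 8×24 boundary matrix has rank 7 and Smith normal form diag(1,1,1,1,1,1,1).

∂_2: C_2 → C_1 sends each 2-simplex [p,q,r] to [q,r] − [p,r] + [p,q]. For instance
  ∂[v_2,v_4,v_5] = [v_4,v_5] − [v_2,v_5] + [v_2,v_4],
  ∂[v_0,v_2,v_4] = [v_2,v_4] − [v_0,v_4] + [v_0,v_2].
The 24×16 boundary matrix has rank 15 and Smith normal form diag(1,1,1,1,1,1,1,1,1,1,1,1,1,1,1).

Computing H_k = (kernel of ∂_k) / (image of ∂_{k+1}):

  H_0: rank C_0 − rank ∂_1 = 8 − 7 = 1, and the invariant factors of ∂_1 are all 1, so H_0 ≅ Z.
  H_1: rank ker ∂_1 − rank ∂_2 = (24 − 7) − 15 = 2, and the invariant factors of ∂_2 are all 1, so H_1 ≅ Z^2.
  H_2: rank ker ∂_2 − rank ∂_3 = (16 − 15) − 0 = 1, and there is no ∂_3, so H_2 ≅ Z.

H_0 = Z,  H_1 = Z^2,  H_2 = Z.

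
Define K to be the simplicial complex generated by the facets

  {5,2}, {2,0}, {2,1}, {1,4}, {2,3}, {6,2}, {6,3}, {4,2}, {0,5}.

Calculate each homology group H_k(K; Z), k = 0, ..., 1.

Fix the vertex order 0 < 1 < 2 < 3 < 4 < 5 < 6 and write every simplex with vertices in increasing order. Then dim K = 1 and the simplices of K are:

  0-simplices (7): [0], [1], [2], [3], [4], [5], [6]
  1-simplices (9): [0,2], [0,5], [1,2], [1,4], [2,3], [2,4], [2,5], [2,6], [3,6]

so the chain groups are C_0 ≅ Z^7, C_1 ≅ Z^9.

∂_1: C_1 → C_0 maps an edge to its endpoints' difference, ∂[p,q] = q − p.
This gives a 7×9 integer matrix of rank 6; reducing to Smith normal form yields diagonal entries (1,1,1,1,1,1).

Now H_k = ker ∂_k / im ∂_{k+1}, so:

  H_0: rank C_0 − rank ∂_1 = 7 − 6 = 1, and the invariant factors of ∂_1 are all 1, so H_0 ≅ Z.
  H_1: rank ker ∂_1 − rank ∂_2 = (9 − 6) − 0 = 3, and there is no ∂_2, so H_1 ≅ Z^3.

(K is a triangulation of a wedge of 3 circles.)

H_0 ≅ Z,  H_1 ≅ Z^3.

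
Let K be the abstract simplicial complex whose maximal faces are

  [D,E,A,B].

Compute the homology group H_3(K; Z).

H_3 = 0.

Order the vertices as A < B < D < E. Listing each simplex with vertices in this order, K has dimension 3 with simplices:

  0-simplices (4): A, B, D, E
  1-simplices (6): AB, AD, AE, BD, BE, DE
  2-simplices (4): ABD, ABE, ADE, BDE
  3-simplices (1): ABDE

so the chain groups are C_0 ≅ Z^4, C_1 ≅ Z^6, C_2 ≅ Z^4, C_3 ≅ Z^1.

Boundary ∂_1: C_1 → C_0 is given by ∂[p,q] = [q] − [p]. For instance
  ∂AE = E − A.
As a 4×6 matrix over Z this has rank 3, with invariant factors (1,1,1).

The boundary map ∂_2: C_2 → C_1 maps a triangle to the signed sum of its edges. For instance
  ∂ADE = DE − AE + AD,
  ∂ABE = BE − AE + AB.
As a 6×4 matrix over Z this has rank 3, with invariant factors (1,1,1).

Boundary ∂_3: C_3 → C_2 sends each 3-simplex σ to the alternating sum Σ_i (−1)^i (σ with its i-th vertex removed). For instance
  ∂ABDE = BDE − ADE + ABE − ABD.
The 4×1 boundary matrix has rank 1 and Smith normal form diag(1).

Computing H_k = (kernel of ∂_k) / (image of ∂_{k+1}):

  H_3: rank ker ∂_3 − rank ∂_4 = (1 − 1) − 0 = 0, and there is no ∂_4, so H_3 ≅ 0.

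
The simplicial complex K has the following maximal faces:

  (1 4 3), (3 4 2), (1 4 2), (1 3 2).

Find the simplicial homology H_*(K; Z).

H_0 = Z,  H_1 = 0,  H_2 = Z.

Order the vertices as 1 < 2 < 3 < 4. Listing each simplex with vertices in this order, K has dimension 2 with simplices:

  0-simplices (4): [1], [2], [3], [4]
  1-simplices (6): [1,2], [1,3], [1,4], [2,3], [2,4], [3,4]
  2-simplices (4): [1,2,3], [1,2,4], [1,3,4], [2,3,4]

so the chain groups are C_0 ≅ Z^4, C_1 ≅ Z^6, C_2 ≅ Z^4.

The boundary map ∂_1: C_1 → C_0 is given by ∂[p,q] = [q] − [p].
The resulting 4×6 matrix has rank 3, and its Smith normal form has invariant factors (1,1,1).

Boundary ∂_2: C_2 → C_1 sends each 2-simplex [p,q,r] to [q,r] − [p,r] + [p,q]. For instance
  ∂[1,2,3] = [2,3] − [1,3] + [1,2],
  ∂[2,3,4] = [3,4] − [2,4] + [2,3].
As a 6×4 matrix over Z this has rank 3, with invariant factors (1,1,1).

Computing H_k = (kernel of ∂_k) / (image of ∂_{k+1}):

  H_0: rank C_0 − rank ∂_1 = 4 − 3 = 1, and the invariant factors of ∂_1 are all 1, so H_0 ≅ Z.
  H_1: rank ker ∂_1 − rank ∂_2 = (6 − 3) − 3 = 0, and the invariant factors of ∂_2 are all 1, so H_1 ≅ 0.
  H_2: rank ker ∂_2 − rank ∂_3 = (4 − 3) − 0 = 1, and there is no ∂_3, so H_2 ≅ Z.

(K is a triangulation of the 2-sphere S^2.)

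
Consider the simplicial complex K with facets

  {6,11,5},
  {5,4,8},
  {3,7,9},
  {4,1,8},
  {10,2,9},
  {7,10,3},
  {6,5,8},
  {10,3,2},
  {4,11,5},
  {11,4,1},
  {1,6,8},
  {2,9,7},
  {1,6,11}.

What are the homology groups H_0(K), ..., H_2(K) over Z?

We work with the vertex ordering 1 < 2 < 3 < 4 < 5 < 6 < 7 < 8 < 9 < 10 < 11. The simplices of K, each written with vertices in increasing order, are:

  0-simplices (11): [1], [2], [3], [4], [5], [6], [7], [8], [9], [10], [11]
  1-simplices (22): [1,4], [1,6], [1,8], [1,11], [2,3], [2,7], [2,9], [2,10], [3,7], [3,9], [3,10], [4,5], [4,8], [4,11], [5,6], [5,8], [5,11], [6,8], [6,11], [7,9], [7,10], [9,10]
  2-simplices (13): [1,4,8], [1,4,11], [1,6,8], [1,6,11], [2,3,10], [2,7,9], [2,9,10], [3,7,9], [3,7,10], [4,5,8], [4,5,11], [5,6,8], [5,6,11]

so the chain groups are C_0 ≅ Z^11, C_1 ≅ Z^22, C_2 ≅ Z^13.

Boundary ∂_1: C_1 → C_0 maps an edge to its endpoints' difference, ∂[p,q] = q − p.
This gives a 11×22 integer matrix of rank 9; reducing to Smith normal form yields diagonal entries (1,1,1,1,1,1,1,1,1).

The boundary map ∂_2: C_2 → C_1 acts by ∂[p,q,r] = [q,r] − [p,r] + [p,q]. For instance
  ∂[4,5,11] = [5,11] − [4,11] + [4,5],
  ∂[2,7,9] = [7,9] − [2,9] + [2,7].
As a 22×13 matrix over Z this has rank 12, with invariant factors (1,1,1,1,1,1,1,1,1,1,1,1).

Reading off H_k = ker ∂_k / im ∂_{k+1}:

  H_0: rank C_0 − rank ∂_1 = 11 − 9 = 2, and the invariant factors of ∂_1 are all 1, so H_0 = Z^2.
  H_1: rank ker ∂_1 − rank ∂_2 = (22 − 9) − 12 = 1, and the invariant factors of ∂_2 are all 1, so H_1 = Z.
  H_2: rank ker ∂_2 − rank ∂_3 = (13 − 12) − 0 = 1, and there is no ∂_3, so H_2 = Z.

H_0 ≅ Z^2,  H_1 ≅ Z,  H_2 ≅ Z.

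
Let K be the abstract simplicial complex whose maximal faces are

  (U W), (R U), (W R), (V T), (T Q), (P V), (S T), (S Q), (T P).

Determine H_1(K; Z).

H_1 ≅ Z^3.

Take the total order P < Q < R < S < T < U < V < W on the vertex set. Then K (dimension 1) consists of the simplices:

  0-simplices (8): P, Q, R, S, T, U, V, W
  1-simplices (9): PT, PV, QS, QT, RU, RW, ST, TV, UW

giving chain groups C_0 ≅ Z^8, C_1 ≅ Z^9.

Boundary ∂_1: C_1 → C_0 maps an edge to its endpoints' difference, ∂[p,q] = q − p.
This gives a 8×9 integer matrix of rank 6; reducing to Smith normal form yields diagonal entries (1,1,1,1,1,1).

Computing H_k = (kernel of ∂_k) / (image of ∂_{k+1}):

  H_1: rank ker ∂_1 − rank ∂_2 = (9 − 6) − 0 = 3, and there is no ∂_2, so H_1 ≅ Z^3.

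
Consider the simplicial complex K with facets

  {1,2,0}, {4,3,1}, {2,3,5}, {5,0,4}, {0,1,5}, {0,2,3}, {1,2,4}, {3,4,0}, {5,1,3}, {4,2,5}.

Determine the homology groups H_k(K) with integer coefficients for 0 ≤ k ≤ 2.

H_0 = Z,  H_1 = Z/2,  H_2 = 0.

K has 6 vertices, 15 edges, 10 triangles.
rank ∂_0 = 0, rank ∂_1 = 5 ⇒ b_0 = 6 − 0 − 5 = 1; all invariant factors of ∂_1 are 1 so no torsion. So H_0 = Z.
rank ∂_1 = 5, rank ∂_2 = 10 ⇒ b_1 = 15 − 5 − 10 = 0; ∂_2 has invariant factor(s) [2] giving torsion. So H_1 = Z/2.
rank ∂_2 = 10, rank ∂_3 = 0 ⇒ b_2 = 10 − 10 − 0 = 0. So H_2 = 0.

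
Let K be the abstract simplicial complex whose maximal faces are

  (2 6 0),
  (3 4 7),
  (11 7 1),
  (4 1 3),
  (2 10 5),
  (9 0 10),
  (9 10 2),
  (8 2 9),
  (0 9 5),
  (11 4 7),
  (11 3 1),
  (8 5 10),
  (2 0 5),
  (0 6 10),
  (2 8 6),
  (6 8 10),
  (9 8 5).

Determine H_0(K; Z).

Fix the vertex order 0 < 1 < 2 < 3 < 4 < 5 < 6 < 7 < 8 < 9 < 10 < 11 and write every simplex with vertices in increasing order. Then dim K = 2 and the simplices of K are:

  0-simplices (12): [0], [1], [2], [3], [4], [5], [6], [7], [8], [9], [10], [11]
  1-simplices (28): (28 of them)
  2-simplices (17): [0,2,5], [0,2,6], [0,5,9], [0,6,10], [0,9,10], [1,3,4], [1,3,11], [1,7,11], [2,5,10], [2,6,8], [2,8,9], [2,9,10], [3,4,7], [4,7,11], [5,8,9], [5,8,10], [6,8,10]

giving chain groups C_0 ≅ Z^12, C_1 ≅ Z^28, C_2 ≅ Z^17.

∂_1: C_1 → C_0 sends each edge [p,q] (with p < q) to q − p. For instance
  ∂[2,6] = [6] − [2].
This gives a 12×28 integer matrix of rank 10; reducing to Smith normal form yields diagonal entries (1,1,1,1,1,1,1,1,1,1).

Boundary ∂_2: C_2 → C_1 acts by ∂[p,q,r] = [q,r] − [p,r] + [p,q]. For instance
  ∂[0,2,6] = [2,6] − [0,6] + [0,2],
  ∂[2,8,9] = [8,9] − [2,9] + [2,8].
The 28×17 boundary matrix has rank 17 and Smith normal form diag(1,1,1,1,1,1,1,1,1,1,1,1,1,1,1,1,2).

Now H_k = ker ∂_k / im ∂_{k+1}, so:

  H_0: rank C_0 − rank ∂_1 = 12 − 10 = 2, and the invariant factors of ∂_1 are all 1, so H_0 ≅ Z^2.

(K is a triangulation of the disjoint union of the real projective plane RP^2 and the Möbius band.)

H_0 ≅ Z^2.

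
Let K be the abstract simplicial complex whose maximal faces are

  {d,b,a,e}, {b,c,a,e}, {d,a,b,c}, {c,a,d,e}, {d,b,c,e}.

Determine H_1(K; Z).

Take the total order a < b < c < d < e on the vertex set. Then K (dimension 3) consists of the simplices:

  0-simplices (5): a, b, c, d, e
  1-simplices (10): ab, ac, ad, ae, bc, bd, be, cd, ce, de
  2-simplices (10): abc, abd, abe, acd, ace, ade, bcd, bce, bde, cde
  3-simplices (5): abcd, abce, abde, acde, bcde

giving chain groups C_0 ≅ Z^5, C_1 ≅ Z^10, C_2 ≅ Z^10, C_3 ≅ Z^5.

The boundary map ∂_1: C_1 → C_0 sends each edge [p,q] (with p < q) to q − p.
The resulting 5×10 matrix has rank 4, and its Smith normal form has invariant factors (1,1,1,1).

∂_2: C_2 → C_1 maps a triangle to the signed sum of its edges. For instance
  ∂abd = bd − ad + ab,
  ∂bcd = cd − bd + bc.
The 10×10 boundary matrix has rank 6 and Smith normal form diag(1,1,1,1,1,1).

∂_3: C_3 → C_2 sends each 3-simplex σ to the alternating sum Σ_i (−1)^i (σ with its i-th vertex removed). For instance
  ∂acde = cde − ade + ace − acd,
  ∂abde = bde − ade + abe − abd.
This gives a 10×5 integer matrix of rank 4; reducing to Smith normal form yields diagonal entries (1,1,1,1).

From H_k ≅ ker(∂_k) / im(∂_{k+1}) we obtain:

  H_1: rank ker ∂_1 − rank ∂_2 = (10 − 4) − 6 = 0, and the invariant factors of ∂_2 are all 1, so H_1 = 0.

(K is a triangulation of the 3-sphere S^3.)

H_1 = 0.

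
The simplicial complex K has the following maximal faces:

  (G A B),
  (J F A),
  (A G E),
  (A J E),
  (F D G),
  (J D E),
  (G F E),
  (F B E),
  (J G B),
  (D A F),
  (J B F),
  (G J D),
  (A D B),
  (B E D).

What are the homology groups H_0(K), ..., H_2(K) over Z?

H_0 = Z,  H_1 = Z^2,  H_2 = Z.

We work with the vertex ordering A < B < D < E < F < G < J. The simplices of K, each written with vertices in increasing order, are:

  0-simplices (7): A, B, D, E, F, G, J
  1-simplices (21): AB, AD, AE, AF, AG, AJ, BD, BE, BF, BG, BJ, DE, DF, DG, DJ, EF, EG, EJ, FG, FJ, GJ
  2-simplices (14): ABD, ABG, ADF, AEG, AEJ, AFJ, BDE, BEF, BFJ, BGJ, DEJ, DFG, DGJ, EFG

Hence C_0 ≅ Z^7, C_1 ≅ Z^21, C_2 ≅ Z^14.

Boundary ∂_1: C_1 → C_0 maps an edge to its endpoints' difference, ∂[p,q] = q − p.
The 7×21 boundary matrix has rank 6 and Smith normal form diag(1,1,1,1,1,1).

The boundary map ∂_2: C_2 → C_1 acts by ∂[p,q,r] = [q,r] − [p,r] + [p,q]. For instance
  ∂ABD = BD − AD + AB,
  ∂BGJ = GJ − BJ + BG.
The resulting 21×14 matrix has rank 13, and its Smith normal form has invariant factors (1,1,1,1,1,1,1,1,1,1,1,1,1).

Now H_k = ker ∂_k / im ∂_{k+1}, so:

  H_0: rank C_0 − rank ∂_1 = 7 − 6 = 1, and the invariant factors of ∂_1 are all 1, so H_0 ≅ Z.
  H_1: rank ker ∂_1 − rank ∂_2 = (21 − 6) − 13 = 2, and the invariant factors of ∂_2 are all 1, so H_1 ≅ Z^2.
  H_2: rank ker ∂_2 − rank ∂_3 = (14 − 13) − 0 = 1, and there is no ∂_3, so H_2 ≅ Z.

As a check, the Euler characteristic is 7 − 21 + 14 = 0, which agrees with 1 − 2 + 1 = 0.
(K is a triangulation of the torus T^2.)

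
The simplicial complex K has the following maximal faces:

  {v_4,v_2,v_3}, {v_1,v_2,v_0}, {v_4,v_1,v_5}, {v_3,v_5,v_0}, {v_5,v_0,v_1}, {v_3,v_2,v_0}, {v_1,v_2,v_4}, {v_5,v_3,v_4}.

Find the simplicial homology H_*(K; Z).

H_0 = Z,  H_1 = 0,  H_2 = Z.

Take the total order v_0 < v_1 < v_2 < v_3 < v_4 < v_5 on the vertex set. Then K (dimension 2) consists of the simplices:

  0-simplices (6): [v_0], [v_1], [v_2], [v_3], [v_4], [v_5]
  1-simplices (12): [v_0,v_1], [v_0,v_2], [v_0,v_3], [v_0,v_5], [v_1,v_2], [v_1,v_4], [v_1,v_5], [v_2,v_3], [v_2,v_4], [v_3,v_4], [v_3,v_5], [v_4,v_5]
  2-simplices (8): [v_0,v_1,v_2], [v_0,v_1,v_5], [v_0,v_2,v_3], [v_0,v_3,v_5], [v_1,v_2,v_4], [v_1,v_4,v_5], [v_2,v_3,v_4], [v_3,v_4,v_5]

Hence C_0 ≅ Z^6, C_1 ≅ Z^12, C_2 ≅ Z^8.

The boundary map ∂_1: C_1 → C_0 sends each edge [p,q] (with p < q) to q − p. For instance
  ∂[v_0,v_1] = [v_1] − [v_0].
The 6×12 boundary matrix has rank 5 and Smith normal form diag(1,1,1,1,1).

Boundary ∂_2: C_2 → C_1 maps a triangle to the signed sum of its edges. For instance
  ∂[v_1,v_4,v_5] = [v_4,v_5] − [v_1,v_5] + [v_1,v_4],
  ∂[v_0,v_1,v_2] = [v_1,v_2] − [v_0,v_2] + [v_0,v_1].
The resulting 12×8 matrix has rank 7, and its Smith normal form has invariant factors (1,1,1,1,1,1,1).

Reading off H_k = ker ∂_k / im ∂_{k+1}:

  H_0: rank C_0 − rank ∂_1 = 6 − 5 = 1, and the invariant factors of ∂_1 are all 1, so H_0 ≅ Z.
  H_1: rank ker ∂_1 − rank ∂_2 = (12 − 5) − 7 = 0, and the invariant factors of ∂_2 are all 1, so H_1 ≅ 0.
  H_2: rank ker ∂_2 − rank ∂_3 = (8 − 7) − 0 = 1, and there is no ∂_3, so H_2 ≅ Z.

As a check, the Euler characteristic is 6 − 12 + 8 = 2, which agrees with 1 − 0 + 1 = 2.
(K is a triangulation of the 2-sphere S^2.)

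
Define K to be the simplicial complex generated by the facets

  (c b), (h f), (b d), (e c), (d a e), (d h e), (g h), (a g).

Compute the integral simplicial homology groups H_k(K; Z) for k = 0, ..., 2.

We work with the vertex ordering a < b < c < d < e < f < g < h. The simplices of K, each written with vertices in increasing order, are:

  0-simplices (8): a, b, c, d, e, f, g, h
  1-simplices (11): ad, ae, ag, bc, bd, ce, de, dh, eh, fh, gh
  2-simplices (2): ade, deh

so the chain groups are C_0 ≅ Z^8, C_1 ≅ Z^11, C_2 ≅ Z^2.

∂_1: C_1 → C_0 sends each edge [p,q] (with p < q) to q − p. For instance
  ∂eh = h − e.
The 8×11 boundary matrix has rank 7 and Smith normal form diag(1,1,1,1,1,1,1).

The boundary map ∂_2: C_2 → C_1 acts by ∂[p,q,r] = [q,r] − [p,r] + [p,q]. For instance
  ∂ade = de − ae + ad,
  ∂deh = eh − dh + de.
The 11×2 boundary matrix has rank 2 and Smith normal form diag(1,1).

Now H_k = ker ∂_k / im ∂_{k+1}, so:

  H_0: rank C_0 − rank ∂_1 = 8 − 7 = 1, and the invariant factors of ∂_1 are all 1, so H_0 = Z.
  H_1: rank ker ∂_1 − rank ∂_2 = (11 − 7) − 2 = 2, and the invariant factors of ∂_2 are all 1, so H_1 = Z^2.
  H_2: rank ker ∂_2 − rank ∂_3 = (2 − 2) − 0 = 0, and there is no ∂_3, so H_2 = 0.

H_0 = Z,  H_1 = Z^2,  H_2 = 0.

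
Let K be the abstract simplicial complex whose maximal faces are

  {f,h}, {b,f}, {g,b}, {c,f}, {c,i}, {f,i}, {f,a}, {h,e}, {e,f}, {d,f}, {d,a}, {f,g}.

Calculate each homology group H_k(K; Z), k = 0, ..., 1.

H_0 = Z,  H_1 = Z^4.

We work with the vertex ordering a < b < c < d < e < f < g < h < i. The simplices of K, each written with vertices in increasing order, are:

  0-simplices (9): a, b, c, d, e, f, g, h, i
  1-simplices (12): ad, af, bf, bg, cf, ci, df, ef, eh, fg, fh, fi

so the chain groups are C_0 ≅ Z^9, C_1 ≅ Z^12.

The boundary map ∂_1: C_1 → C_0 maps an edge to its endpoints' difference, ∂[p,q] = q − p. For instance
  ∂fg = g − f.
As a 9×12 matrix over Z this has rank 8, with invariant factors (1,1,1,1,1,1,1,1).

Computing H_k = (kernel of ∂_k) / (image of ∂_{k+1}):

  H_0: rank C_0 − rank ∂_1 = 9 − 8 = 1, and the invariant factors of ∂_1 are all 1, so H_0 ≅ Z.
  H_1: rank ker ∂_1 − rank ∂_2 = (12 − 8) − 0 = 4, and there is no ∂_2, so H_1 ≅ Z^4.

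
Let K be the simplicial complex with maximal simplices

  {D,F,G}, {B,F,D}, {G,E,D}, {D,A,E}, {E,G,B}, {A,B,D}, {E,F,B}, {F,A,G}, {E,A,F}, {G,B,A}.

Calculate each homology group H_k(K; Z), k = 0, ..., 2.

H_0 = Z,  H_1 = Z/2Z,  H_2 = 0.

Fix the vertex order A < B < D < E < F < G and write every simplex with vertices in increasing order. Then dim K = 2 and the simplices of K are:

  0-simplices (6): A, B, D, E, F, G
  1-simplices (15): AB, AD, AE, AF, AG, BD, BE, BF, BG, DE, DF, DG, EF, EG, FG
  2-simplices (10): ABD, ABG, ADE, AEF, AFG, BDF, BEF, BEG, DEG, DFG

so the chain groups are C_0 ≅ Z^6, C_1 ≅ Z^15, C_2 ≅ Z^10.

∂_1: C_1 → C_0 maps an edge to its endpoints' difference, ∂[p,q] = q − p. For instance
  ∂FG = G − F.
The 6×15 boundary matrix has rank 5 and Smith normal form diag(1,1,1,1,1).

The boundary map ∂_2: C_2 → C_1 maps a triangle to the signed sum of its edges. For instance
  ∂ADE = DE − AE + AD,
  ∂ABD = BD − AD + AB.
As a 15×10 matrix over Z this has rank 10, with invariant factors (1,1,1,1,1,1,1,1,1,2).

Now H_k = ker ∂_k / im ∂_{k+1}, so:

  H_0: rank C_0 − rank ∂_1 = 6 − 5 = 1, and the invariant factors of ∂_1 are all 1, so H_0 ≅ Z.
  H_1: rank ker ∂_1 − rank ∂_2 = (15 − 5) − 10 = 0, and ∂_2 has invariant factor 2 > 1, so H_1 ≅ Z/2Z.
  H_2: rank ker ∂_2 − rank ∂_3 = (10 − 10) − 0 = 0, and there is no ∂_3, so H_2 ≅ 0.

As a check, the Euler characteristic is 6 − 15 + 10 = 1, which agrees with 1 − 0 + 0 = 1.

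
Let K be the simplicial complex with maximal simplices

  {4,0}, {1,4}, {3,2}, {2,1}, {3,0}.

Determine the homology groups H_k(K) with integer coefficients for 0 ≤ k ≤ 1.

K has 5 vertices, 5 edges.
rank ∂_0 = 0, rank ∂_1 = 4 ⇒ b_0 = 5 − 0 − 4 = 1; all invariant factors of ∂_1 are 1 so no torsion. So H_0 = Z.
rank ∂_1 = 4, rank ∂_2 = 0 ⇒ b_1 = 5 − 4 − 0 = 1. So H_1 = Z.

H_0 ≅ Z,  H_1 ≅ Z.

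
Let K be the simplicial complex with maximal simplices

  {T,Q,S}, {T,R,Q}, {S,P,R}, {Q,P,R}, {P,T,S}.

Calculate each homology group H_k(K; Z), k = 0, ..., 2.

K has 5 vertices, 10 edges, 5 triangles.
rank ∂_0 = 0, rank ∂_1 = 4 ⇒ b_0 = 5 − 0 − 4 = 1; all invariant factors of ∂_1 are 1 so no torsion. So H_0 ≅ Z.
rank ∂_1 = 4, rank ∂_2 = 5 ⇒ b_1 = 10 − 4 − 5 = 1; all invariant factors of ∂_2 are 1 so no torsion. So H_1 ≅ Z.
rank ∂_2 = 5, rank ∂_3 = 0 ⇒ b_2 = 5 − 5 − 0 = 0. So H_2 ≅ 0.

H_0 ≅ Z,  H_1 ≅ Z,  H_2 = 0.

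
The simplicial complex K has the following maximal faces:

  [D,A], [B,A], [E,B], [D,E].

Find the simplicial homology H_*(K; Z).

H_0 ≅ Z,  H_1 ≅ Z.

K has 4 vertices, 4 edges.
rank ∂_0 = 0, rank ∂_1 = 3 ⇒ b_0 = 4 − 0 − 3 = 1; all invariant factors of ∂_1 are 1 so no torsion. So H_0 ≅ Z.
rank ∂_1 = 3, rank ∂_2 = 0 ⇒ b_1 = 4 − 3 − 0 = 1. So H_1 ≅ Z.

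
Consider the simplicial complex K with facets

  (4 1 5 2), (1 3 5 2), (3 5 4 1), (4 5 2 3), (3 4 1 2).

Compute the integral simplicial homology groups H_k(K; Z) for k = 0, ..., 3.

H_0 ≅ Z,  H_1 = 0,  H_2 = 0,  H_3 ≅ Z.

K has 5 vertices, 10 edges, 10 triangles, 5 3-simplices.
rank ∂_0 = 0, rank ∂_1 = 4 ⇒ b_0 = 5 − 0 − 4 = 1; all invariant factors of ∂_1 are 1 so no torsion. So H_0 ≅ Z.
rank ∂_1 = 4, rank ∂_2 = 6 ⇒ b_1 = 10 − 4 − 6 = 0; all invariant factors of ∂_2 are 1 so no torsion. So H_1 ≅ 0.
rank ∂_2 = 6, rank ∂_3 = 4 ⇒ b_2 = 10 − 6 − 4 = 0; all invariant factors of ∂_3 are 1 so no torsion. So H_2 ≅ 0.
rank ∂_3 = 4, rank ∂_4 = 0 ⇒ b_3 = 5 − 4 − 0 = 1. So H_3 ≅ Z.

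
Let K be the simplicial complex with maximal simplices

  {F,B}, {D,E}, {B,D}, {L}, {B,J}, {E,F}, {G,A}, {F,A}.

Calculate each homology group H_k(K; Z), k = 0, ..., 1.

H_0 ≅ Z^2,  H_1 ≅ Z.

Order the vertices as A < B < D < E < F < G < J < L. Listing each simplex with vertices in this order, K has dimension 1 with simplices:

  0-simplices (8): A, B, D, E, F, G, J, L
  1-simplices (7): AF, AG, BD, BF, BJ, DE, EF

giving chain groups C_0 ≅ Z^8, C_1 ≅ Z^7.

The boundary map ∂_1: C_1 → C_0 maps an edge to its endpoints' difference, ∂[p,q] = q − p. For instance
  ∂DE = E − D.
As a 8×7 matrix over Z this has rank 6, with invariant factors (1,1,1,1,1,1).

Reading off H_k = ker ∂_k / im ∂_{k+1}:

  H_0: rank C_0 − rank ∂_1 = 8 − 6 = 2, and the invariant factors of ∂_1 are all 1, so H_0 = Z^2.
  H_1: rank ker ∂_1 − rank ∂_2 = (7 − 6) − 0 = 1, and there is no ∂_2, so H_1 = Z.

As a check, the Euler characteristic is 8 − 7 = 1, which agrees with 2 − 1 = 1.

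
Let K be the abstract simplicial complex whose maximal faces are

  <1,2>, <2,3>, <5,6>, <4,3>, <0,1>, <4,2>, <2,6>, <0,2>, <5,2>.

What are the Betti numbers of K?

b_0 = 1, b_1 = 3.

We work with the vertex ordering 0 < 1 < 2 < 3 < 4 < 5 < 6. The simplices of K, each written with vertices in increasing order, are:

  0-simplices (7): [0], [1], [2], [3], [4], [5], [6]
  1-simplices (9): [0,1], [0,2], [1,2], [2,3], [2,4], [2,5], [2,6], [3,4], [5,6]

Hence C_0 ≅ Z^7, C_1 ≅ Z^9.

The boundary map ∂_1: C_1 → C_0 is given by ∂[p,q] = [q] − [p]. For instance
  ∂[2,5] = [5] − [2].
This gives a 7×9 integer matrix of rank 6; reducing to Smith normal form yields diagonal entries (1,1,1,1,1,1).

From H_k ≅ ker(∂_k) / im(∂_{k+1}) we obtain:

  H_0: rank C_0 − rank ∂_1 = 7 − 6 = 1, and the invariant factors of ∂_1 are all 1, so H_0 ≅ Z.
  H_1: rank ker ∂_1 − rank ∂_2 = (9 − 6) − 0 = 3, and there is no ∂_2, so H_1 ≅ Z^3.

As a check, the Euler characteristic is 7 − 9 = -2, which agrees with 1 − 3 = -2.

Hence the Betti numbers are b_0 = 1, b_1 = 3.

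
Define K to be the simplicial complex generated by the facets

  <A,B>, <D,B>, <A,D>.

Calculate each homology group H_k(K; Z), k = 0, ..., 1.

Fix the vertex order A < B < D and write every simplex with vertices in increasing order. Then dim K = 1 and the simplices of K are:

  0-simplices (3): A, B, D
  1-simplices (3): AB, AD, BD

giving chain groups C_0 ≅ Z^3, C_1 ≅ Z^3.

Boundary ∂_1: C_1 → C_0 is given by ∂[p,q] = [q] − [p]. For instance
  ∂AB = B − A.
The resulting 3×3 matrix has rank 2, and its Smith normal form has invariant factors (1,1).

Reading off H_k = ker ∂_k / im ∂_{k+1}:

  H_0: rank C_0 − rank ∂_1 = 3 − 2 = 1, and the invariant factors of ∂_1 are all 1, so H_0 = Z.
  H_1: rank ker ∂_1 − rank ∂_2 = (3 − 2) − 0 = 1, and there is no ∂_2, so H_1 = Z.

H_0 ≅ Z,  H_1 ≅ Z.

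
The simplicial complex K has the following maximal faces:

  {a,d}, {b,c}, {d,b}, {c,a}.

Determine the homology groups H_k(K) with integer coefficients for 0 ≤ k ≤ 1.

H_0 ≅ Z,  H_1 ≅ Z.

Fix the vertex order a < b < c < d and write every simplex with vertices in increasing order. Then dim K = 1 and the simplices of K are:

  0-simplices (4): a, b, c, d
  1-simplices (4): ac, ad, bc, bd

Hence C_0 ≅ Z^4, C_1 ≅ Z^4.

The boundary map ∂_1: C_1 → C_0 is given by ∂[p,q] = [q] − [p]. For instance
  ∂ac = c − a.
This gives a 4×4 integer matrix of rank 3; reducing to Smith normal form yields diagonal entries (1,1,1).

From H_k ≅ ker(∂_k) / im(∂_{k+1}) we obtain:

  H_0: rank C_0 − rank ∂_1 = 4 − 3 = 1, and the invariant factors of ∂_1 are all 1, so H_0 = Z.
  H_1: rank ker ∂_1 − rank ∂_2 = (4 − 3) − 0 = 1, and there is no ∂_2, so H_1 = Z.

(K is a triangulation of the circle S^1.)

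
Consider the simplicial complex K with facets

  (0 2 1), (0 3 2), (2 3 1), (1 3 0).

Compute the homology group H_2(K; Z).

H_2 ≅ Z.

Take the total order 0 < 1 < 2 < 3 on the vertex set. Then K (dimension 2) consists of the simplices:

  0-simplices (4): [0], [1], [2], [3]
  1-simplices (6): [0,1], [0,2], [0,3], [1,2], [1,3], [2,3]
  2-simplices (4): [0,1,2], [0,1,3], [0,2,3], [1,2,3]

so the chain groups are C_0 ≅ Z^4, C_1 ≅ Z^6, C_2 ≅ Z^4.

The boundary map ∂_1: C_1 → C_0 sends each edge [p,q] (with p < q) to q − p.
This gives a 4×6 integer matrix of rank 3; reducing to Smith normal form yields diagonal entries (1,1,1).

Boundary ∂_2: C_2 → C_1 sends each 2-simplex [p,q,r] to [q,r] − [p,r] + [p,q]. For instance
  ∂[0,2,3] = [2,3] − [0,3] + [0,2],
  ∂[0,1,3] = [1,3] − [0,3] + [0,1].
The 6×4 boundary matrix has rank 3 and Smith normal form diag(1,1,1).

Now H_k = ker ∂_k / im ∂_{k+1}, so:

  H_2: rank ker ∂_2 − rank ∂_3 = (4 − 3) − 0 = 1, and there is no ∂_3, so H_2 = Z.

(K is a triangulation of the 2-sphere S^2.)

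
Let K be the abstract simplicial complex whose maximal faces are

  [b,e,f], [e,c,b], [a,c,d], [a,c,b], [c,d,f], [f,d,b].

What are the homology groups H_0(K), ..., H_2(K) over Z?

K has 6 vertices, 12 edges, 6 triangles.
rank ∂_0 = 0, rank ∂_1 = 5 ⇒ b_0 = 6 − 0 − 5 = 1; all invariant factors of ∂_1 are 1 so no torsion. So H_0 = Z.
rank ∂_1 = 5, rank ∂_2 = 6 ⇒ b_1 = 12 − 5 − 6 = 1; all invariant factors of ∂_2 are 1 so no torsion. So H_1 = Z.
rank ∂_2 = 6, rank ∂_3 = 0 ⇒ b_2 = 6 − 6 − 0 = 0. So H_2 = 0.

H_0 ≅ Z,  H_1 ≅ Z,  H_2 = 0.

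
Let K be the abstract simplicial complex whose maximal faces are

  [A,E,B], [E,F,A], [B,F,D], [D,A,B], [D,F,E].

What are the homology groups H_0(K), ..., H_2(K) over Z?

H_0 ≅ Z,  H_1 ≅ Z,  H_2 = 0.

Take the total order A < B < D < E < F on the vertex set. Then K (dimension 2) consists of the simplices:

  0-simplices (5): A, B, D, E, F
  1-simplices (10): AB, AD, AE, AF, BD, BE, BF, DE, DF, EF
  2-simplices (5): ABD, ABE, AEF, BDF, DEF

so the chain groups are C_0 ≅ Z^5, C_1 ≅ Z^10, C_2 ≅ Z^5.

The boundary map ∂_1: C_1 → C_0 is given by ∂[p,q] = [q] − [p].
This gives a 5×10 integer matrix of rank 4; reducing to Smith normal form yields diagonal entries (1,1,1,1).

The boundary map ∂_2: C_2 → C_1 sends each 2-simplex [p,q,r] to [q,r] − [p,r] + [p,q]. For instance
  ∂ABD = BD − AD + AB,
  ∂DEF = EF − DF + DE.
This gives a 10×5 integer matrix of rank 5; reducing to Smith normal form yields diagonal entries (1,1,1,1,1).

Reading off H_k = ker ∂_k / im ∂_{k+1}:

  H_0: rank C_0 − rank ∂_1 = 5 − 4 = 1, and the invariant factors of ∂_1 are all 1, so H_0 = Z.
  H_1: rank ker ∂_1 − rank ∂_2 = (10 − 4) − 5 = 1, and the invariant factors of ∂_2 are all 1, so H_1 = Z.
  H_2: rank ker ∂_2 − rank ∂_3 = (5 − 5) − 0 = 0, and there is no ∂_3, so H_2 = 0.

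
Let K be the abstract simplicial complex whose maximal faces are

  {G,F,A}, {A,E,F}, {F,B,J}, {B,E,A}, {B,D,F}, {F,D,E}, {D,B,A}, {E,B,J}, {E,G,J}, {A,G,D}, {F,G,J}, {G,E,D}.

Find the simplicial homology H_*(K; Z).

Order the vertices as A < B < D < E < F < G < J. Listing each simplex with vertices in this order, K has dimension 2 with simplices:

  0-simplices (7): A, B, D, E, F, G, J
  1-simplices (18): AB, AD, AE, AF, AG, BD, BE, BF, BJ, DE, DF, DG, EF, EG, EJ, FG, FJ, GJ
  2-simplices (12): ABD, ABE, ADG, AEF, AFG, BDF, BEJ, BFJ, DEF, DEG, EGJ, FGJ

so the chain groups are C_0 ≅ Z^7, C_1 ≅ Z^18, C_2 ≅ Z^12.

Boundary ∂_1: C_1 → C_0 sends each edge [p,q] (with p < q) to q − p.
This gives a 7×18 integer matrix of rank 6; reducing to Smith normal form yields diagonal entries (1,1,1,1,1,1).

The boundary map ∂_2: C_2 → C_1 sends each 2-simplex [p,q,r] to [q,r] − [p,r] + [p,q]. For instance
  ∂DEF = EF − DF + DE,
  ∂EGJ = GJ − EJ + EG.
As a 18×12 matrix over Z this has rank 12, with invariant factors (1,1,1,1,1,1,1,1,1,1,1,2).

From H_k ≅ ker(∂_k) / im(∂_{k+1}) we obtain:

  H_0: rank C_0 − rank ∂_1 = 7 − 6 = 1, and the invariant factors of ∂_1 are all 1, so H_0 ≅ Z.
  H_1: rank ker ∂_1 − rank ∂_2 = (18 − 6) − 12 = 0, and ∂_2 has invariant factor 2 > 1, so H_1 ≅ Z/2Z.
  H_2: rank ker ∂_2 − rank ∂_3 = (12 − 12) − 0 = 0, and there is no ∂_3, so H_2 ≅ 0.

As a check, the Euler characteristic is 7 − 18 + 12 = 1, which agrees with 1 − 0 + 0 = 1.

H_0 = Z,  H_1 = Z/2Z,  H_2 = 0.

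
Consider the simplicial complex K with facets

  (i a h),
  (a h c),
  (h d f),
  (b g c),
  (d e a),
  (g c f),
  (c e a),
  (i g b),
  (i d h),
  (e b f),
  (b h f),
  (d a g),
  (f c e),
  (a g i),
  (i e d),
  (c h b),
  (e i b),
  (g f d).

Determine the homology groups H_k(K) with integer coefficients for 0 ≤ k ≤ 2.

Order the vertices as a < b < c < d < e < f < g < h < i. Listing each simplex with vertices in this order, K has dimension 2 with simplices:

  0-simplices (9): a, b, c, d, e, f, g, h, i
  1-simplices (27): ac, ad, ae, ag, ah, ai, bc, be, bf, bg, bh, bi, ce, cf, cg, ch, de, df, dg, dh, di, ef, ei, fg, fh, gi, hi
  2-simplices (18): ace, ach, ade, adg, agi, ahi, bcg, bch, bef, bei, bfh, bgi, cef, cfg, dei, dfg, dfh, dhi

giving chain groups C_0 ≅ Z^9, C_1 ≅ Z^27, C_2 ≅ Z^18.

The boundary map ∂_1: C_1 → C_0 sends each edge [p,q] (with p < q) to q − p. For instance
  ∂di = i − d.
As a 9×27 matrix over Z this has rank 8, with invariant factors (1,1,1,1,1,1,1,1).

Boundary ∂_2: C_2 → C_1 maps a triangle to the signed sum of its edges. For instance
  ∂ace = ce − ae + ac,
  ∂dei = ei − di + de.
The resulting 27×18 matrix has rank 18, and its Smith normal form has invariant factors (1,1,1,1,1,1,1,1,1,1,1,1,1,1,1,1,1,2).

Now H_k = ker ∂_k / im ∂_{k+1}, so:

  H_0: rank C_0 − rank ∂_1 = 9 − 8 = 1, and the invariant factors of ∂_1 are all 1, so H_0 = Z.
  H_1: rank ker ∂_1 − rank ∂_2 = (27 − 8) − 18 = 1, and ∂_2 has invariant factor 2 > 1, so H_1 = Z ⊕ Z/2Z.
  H_2: rank ker ∂_2 − rank ∂_3 = (18 − 18) − 0 = 0, and there is no ∂_3, so H_2 = 0.

As a check, the Euler characteristic is 9 − 27 + 18 = 0, which agrees with 1 − 1 + 0 = 0.

H_0 = Z,  H_1 = Z ⊕ Z/2Z,  H_2 = 0.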